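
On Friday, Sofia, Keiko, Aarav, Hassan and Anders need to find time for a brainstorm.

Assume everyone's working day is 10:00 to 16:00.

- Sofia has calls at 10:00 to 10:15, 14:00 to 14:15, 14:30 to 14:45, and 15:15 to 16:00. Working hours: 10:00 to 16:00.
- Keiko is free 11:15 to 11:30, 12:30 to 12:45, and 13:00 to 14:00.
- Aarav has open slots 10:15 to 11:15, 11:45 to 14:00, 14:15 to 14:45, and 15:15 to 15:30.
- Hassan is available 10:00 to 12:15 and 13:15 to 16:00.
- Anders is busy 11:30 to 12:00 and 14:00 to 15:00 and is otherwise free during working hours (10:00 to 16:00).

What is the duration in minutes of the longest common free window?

Sofia free within 10:00–16:00: 10:15–14:00, 14:15–14:30, 14:45–15:15.
Anders free within 10:00–16:00: 10:00–11:30, 12:00–14:00, 15:00–16:00.
Sofia ∩ Keiko: 11:15–11:30, 12:30–12:45, 13:00–14:00.
Sofia ∩ Keiko ∩ Aarav: 12:30–12:45, 13:00–14:00.
Sofia ∩ Keiko ∩ Aarav ∩ Hassan: 13:15–14:00.
Sofia ∩ Keiko ∩ Aarav ∩ Hassan ∩ Anders: 13:15–14:00.
Single common window of 45 minutes.

45 minutes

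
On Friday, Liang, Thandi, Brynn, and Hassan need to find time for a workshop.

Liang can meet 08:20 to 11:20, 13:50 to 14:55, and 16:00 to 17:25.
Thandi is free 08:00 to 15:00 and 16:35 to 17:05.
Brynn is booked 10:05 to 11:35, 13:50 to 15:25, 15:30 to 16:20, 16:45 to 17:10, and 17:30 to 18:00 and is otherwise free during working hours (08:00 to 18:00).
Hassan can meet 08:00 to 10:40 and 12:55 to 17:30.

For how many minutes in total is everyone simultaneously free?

115 minutes

Brynn free within 08:00–18:00: 08:00–10:05, 11:35–13:50, 15:25–15:30, 16:20–16:45, 17:10–17:30.
Liang ∩ Thandi: 08:20–11:20, 13:50–14:55, 16:35–17:05.
Liang ∩ Thandi ∩ Brynn: 08:20–10:05, 16:35–16:45.
Liang ∩ Thandi ∩ Brynn ∩ Hassan: 08:20–10:05, 16:35–16:45.
Total common minutes: 105 + 10 = 115.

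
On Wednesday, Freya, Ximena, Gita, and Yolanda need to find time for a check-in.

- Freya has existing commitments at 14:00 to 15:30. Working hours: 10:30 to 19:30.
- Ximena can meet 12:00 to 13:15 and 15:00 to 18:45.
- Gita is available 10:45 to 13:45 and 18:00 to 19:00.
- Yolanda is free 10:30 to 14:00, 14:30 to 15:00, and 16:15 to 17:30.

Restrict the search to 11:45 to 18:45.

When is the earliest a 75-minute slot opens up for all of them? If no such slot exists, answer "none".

Freya free within 10:30–19:30: 10:30–14:00, 15:30–19:30.
Freya ∩ Ximena: 12:00–13:15, 15:30–18:45.
Freya ∩ Ximena ∩ Gita: 12:00–13:15, 18:00–18:45.
Freya ∩ Ximena ∩ Gita ∩ Yolanda: 12:00–13:15.
Restricted to 11:45–18:45: 12:00–13:15.
Windows ≥ 75 min: 12:00–13:15.
Earliest such window starts at 12:00.

12:00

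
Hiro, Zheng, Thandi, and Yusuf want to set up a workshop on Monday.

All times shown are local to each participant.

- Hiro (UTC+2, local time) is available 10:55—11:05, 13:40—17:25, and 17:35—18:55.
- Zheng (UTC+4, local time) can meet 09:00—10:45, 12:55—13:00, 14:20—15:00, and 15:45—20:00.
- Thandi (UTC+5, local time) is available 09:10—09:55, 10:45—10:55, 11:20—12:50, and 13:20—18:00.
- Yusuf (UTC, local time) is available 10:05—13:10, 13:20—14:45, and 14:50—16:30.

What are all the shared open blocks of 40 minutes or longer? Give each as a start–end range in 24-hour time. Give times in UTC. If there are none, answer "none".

11:45–13:00

Hiro → UTC: 08:55–09:05, 11:40–15:25, 15:35–16:55.
Zheng → UTC: 05:00–06:45, 08:55–09:00, 10:20–11:00, 11:45–16:00.
Thandi → UTC: 04:10–04:55, 05:45–05:55, 06:20–07:50, 08:20–13:00.
Yusuf → UTC: 10:05–13:10, 13:20–14:45, 14:50–16:30.
Hiro ∩ Zheng: 08:55–09:00, 11:45–15:25, 15:35–16:00.
Hiro ∩ Zheng ∩ Thandi: 08:55–09:00, 11:45–13:00.
Hiro ∩ Zheng ∩ Thandi ∩ Yusuf: 11:45–13:00.
Windows ≥ 40 min: 11:45–13:00.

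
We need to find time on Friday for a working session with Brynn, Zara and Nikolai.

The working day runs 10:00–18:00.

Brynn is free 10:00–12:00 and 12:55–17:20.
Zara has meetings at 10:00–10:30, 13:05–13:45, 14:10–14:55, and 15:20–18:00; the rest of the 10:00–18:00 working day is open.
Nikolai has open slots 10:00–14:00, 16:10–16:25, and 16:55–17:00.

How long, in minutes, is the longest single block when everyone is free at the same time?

Zara free within 10:00–18:00: 10:30–13:05, 13:45–14:10, 14:55–15:20.
Brynn ∩ Zara: 10:30–12:00, 12:55–13:05, 13:45–14:10, 14:55–15:20.
Brynn ∩ Zara ∩ Nikolai: 10:30–12:00, 12:55–13:05, 13:45–14:00.
Common window lengths: 90, 10, 15 min; longest is 90.

90 minutes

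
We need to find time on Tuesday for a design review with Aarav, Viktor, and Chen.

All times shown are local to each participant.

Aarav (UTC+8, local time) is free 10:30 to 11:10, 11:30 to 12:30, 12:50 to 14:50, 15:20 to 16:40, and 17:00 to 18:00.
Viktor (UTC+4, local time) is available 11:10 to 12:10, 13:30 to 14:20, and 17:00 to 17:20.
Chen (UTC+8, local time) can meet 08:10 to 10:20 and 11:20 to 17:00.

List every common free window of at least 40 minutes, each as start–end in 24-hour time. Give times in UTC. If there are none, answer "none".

07:20–08:10

Aarav → UTC: 02:30–03:10, 03:30–04:30, 04:50–06:50, 07:20–08:40, 09:00–10:00.
Viktor → UTC: 07:10–08:10, 09:30–10:20, 13:00–13:20.
Chen → UTC: 00:10–02:20, 03:20–09:00.
Aarav ∩ Viktor: 07:20–08:10, 09:30–10:00.
Aarav ∩ Viktor ∩ Chen: 07:20–08:10.
Windows ≥ 40 min: 07:20–08:10.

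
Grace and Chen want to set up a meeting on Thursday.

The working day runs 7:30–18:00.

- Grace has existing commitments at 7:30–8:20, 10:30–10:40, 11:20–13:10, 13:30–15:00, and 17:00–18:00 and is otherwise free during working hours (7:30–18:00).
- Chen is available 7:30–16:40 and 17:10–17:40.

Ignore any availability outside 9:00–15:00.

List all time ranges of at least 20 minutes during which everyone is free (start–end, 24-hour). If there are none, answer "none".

Grace free within 07:30–18:00: 08:20–10:30, 10:40–11:20, 13:10–13:30, 15:00–17:00.
Grace ∩ Chen: 08:20–10:30, 10:40–11:20, 13:10–13:30, 15:00–16:40.
Restricted to 09:00–15:00: 09:00–10:30, 10:40–11:20, 13:10–13:30.
Windows ≥ 20 min: 09:00–10:30, 10:40–11:20, 13:10–13:30.

09:00–10:30, 10:40–11:20, 13:10–13:30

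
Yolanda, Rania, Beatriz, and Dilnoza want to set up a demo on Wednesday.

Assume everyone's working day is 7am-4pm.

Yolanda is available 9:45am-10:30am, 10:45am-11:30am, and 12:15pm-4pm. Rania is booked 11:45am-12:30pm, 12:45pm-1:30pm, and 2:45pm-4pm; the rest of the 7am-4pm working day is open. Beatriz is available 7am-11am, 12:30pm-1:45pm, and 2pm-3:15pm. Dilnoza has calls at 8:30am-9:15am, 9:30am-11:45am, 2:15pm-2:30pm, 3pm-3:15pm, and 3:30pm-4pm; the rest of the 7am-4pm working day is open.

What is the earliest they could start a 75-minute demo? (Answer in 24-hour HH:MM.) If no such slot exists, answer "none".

none

Rania free within 07:00–16:00: 07:00–11:45, 12:30–12:45, 13:30–14:45.
Dilnoza free within 07:00–16:00: 07:00–08:30, 09:15–09:30, 11:45–14:15, 14:30–15:00, 15:15–15:30.
Yolanda ∩ Rania: 09:45–10:30, 10:45–11:30, 12:30–12:45, 13:30–14:45.
Yolanda ∩ Rania ∩ Beatriz: 09:45–10:30, 10:45–11:00, 12:30–12:45, 13:30–13:45, 14:00–14:45.
Yolanda ∩ Rania ∩ Beatriz ∩ Dilnoza: 12:30–12:45, 13:30–13:45, 14:00–14:15, 14:30–14:45.
Windows ≥ 75 min: (none).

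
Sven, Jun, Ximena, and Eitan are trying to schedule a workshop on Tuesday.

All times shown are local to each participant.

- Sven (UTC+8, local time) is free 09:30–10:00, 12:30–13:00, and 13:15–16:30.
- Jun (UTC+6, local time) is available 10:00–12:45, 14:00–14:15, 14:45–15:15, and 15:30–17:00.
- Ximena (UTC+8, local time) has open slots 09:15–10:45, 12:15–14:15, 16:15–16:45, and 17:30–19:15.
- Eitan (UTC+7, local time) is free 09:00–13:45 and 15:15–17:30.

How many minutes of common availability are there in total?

Sven → UTC: 01:30–02:00, 04:30–05:00, 05:15–08:30.
Jun → UTC: 04:00–06:45, 08:00–08:15, 08:45–09:15, 09:30–11:00.
Ximena → UTC: 01:15–02:45, 04:15–06:15, 08:15–08:45, 09:30–11:15.
Eitan → UTC: 02:00–06:45, 08:15–10:30.
Sven ∩ Jun: 04:30–05:00, 05:15–06:45, 08:00–08:15.
Sven ∩ Jun ∩ Ximena: 04:30–05:00, 05:15–06:15.
Sven ∩ Jun ∩ Ximena ∩ Eitan: 04:30–05:00, 05:15–06:15.
Total common minutes: 30 + 60 = 90.

90 minutes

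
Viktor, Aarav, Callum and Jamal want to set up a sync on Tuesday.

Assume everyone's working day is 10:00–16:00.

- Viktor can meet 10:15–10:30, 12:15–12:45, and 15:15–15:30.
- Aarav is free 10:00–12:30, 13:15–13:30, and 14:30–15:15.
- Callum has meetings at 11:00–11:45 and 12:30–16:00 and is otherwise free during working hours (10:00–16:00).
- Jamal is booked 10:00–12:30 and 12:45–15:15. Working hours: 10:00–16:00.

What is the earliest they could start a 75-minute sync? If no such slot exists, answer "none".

none

Callum free within 10:00–16:00: 10:00–11:00, 11:45–12:30.
Jamal free within 10:00–16:00: 12:30–12:45, 15:15–16:00.
Viktor ∩ Aarav: 10:15–10:30, 12:15–12:30.
Viktor ∩ Aarav ∩ Callum: 10:15–10:30, 12:15–12:30.
Viktor ∩ Aarav ∩ Callum ∩ Jamal: (none).
Windows ≥ 75 min: (none).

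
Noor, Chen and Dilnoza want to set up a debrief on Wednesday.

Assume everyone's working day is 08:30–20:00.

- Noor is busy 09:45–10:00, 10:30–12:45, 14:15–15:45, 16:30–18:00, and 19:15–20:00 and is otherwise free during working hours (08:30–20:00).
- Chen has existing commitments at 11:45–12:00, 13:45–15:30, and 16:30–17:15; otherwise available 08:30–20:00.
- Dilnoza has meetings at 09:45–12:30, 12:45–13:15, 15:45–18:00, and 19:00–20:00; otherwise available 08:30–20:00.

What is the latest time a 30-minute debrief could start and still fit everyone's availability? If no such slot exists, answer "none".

18:30

Noor free within 08:30–20:00: 08:30–09:45, 10:00–10:30, 12:45–14:15, 15:45–16:30, 18:00–19:15.
Chen free within 08:30–20:00: 08:30–11:45, 12:00–13:45, 15:30–16:30, 17:15–20:00.
Dilnoza free within 08:30–20:00: 08:30–09:45, 12:30–12:45, 13:15–15:45, 18:00–19:00.
Noor ∩ Chen: 08:30–09:45, 10:00–10:30, 12:45–13:45, 15:45–16:30, 18:00–19:15.
Noor ∩ Chen ∩ Dilnoza: 08:30–09:45, 13:15–13:45, 18:00–19:00.
Windows ≥ 30 min: 08:30–09:45, 13:15–13:45, 18:00–19:00.
Latest start in the last window 18:00–19:00 is 19:00 − 30 min = 18:30.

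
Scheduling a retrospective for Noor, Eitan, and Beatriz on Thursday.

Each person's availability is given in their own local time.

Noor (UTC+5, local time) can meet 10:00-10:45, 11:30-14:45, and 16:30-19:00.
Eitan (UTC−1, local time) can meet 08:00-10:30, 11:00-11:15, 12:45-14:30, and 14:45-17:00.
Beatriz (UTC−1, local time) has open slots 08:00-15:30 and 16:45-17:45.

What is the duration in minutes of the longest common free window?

45 minutes

Noor → UTC: 05:00–05:45, 06:30–09:45, 11:30–14:00.
Eitan → UTC: 09:00–11:30, 12:00–12:15, 13:45–15:30, 15:45–18:00.
Beatriz → UTC: 09:00–16:30, 17:45–18:45.
Noor ∩ Eitan: 09:00–09:45, 12:00–12:15, 13:45–14:00.
Noor ∩ Eitan ∩ Beatriz: 09:00–09:45, 12:00–12:15, 13:45–14:00.
Common window lengths: 45, 15, 15 min; longest is 45.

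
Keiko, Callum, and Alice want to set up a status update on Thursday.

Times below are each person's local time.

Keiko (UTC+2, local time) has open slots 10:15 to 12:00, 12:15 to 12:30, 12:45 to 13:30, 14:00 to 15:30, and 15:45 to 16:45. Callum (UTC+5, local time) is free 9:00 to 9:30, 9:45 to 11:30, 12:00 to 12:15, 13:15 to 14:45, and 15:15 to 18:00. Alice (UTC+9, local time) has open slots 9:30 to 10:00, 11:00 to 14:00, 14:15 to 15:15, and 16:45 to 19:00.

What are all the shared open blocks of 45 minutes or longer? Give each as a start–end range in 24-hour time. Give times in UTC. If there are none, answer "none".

08:15–09:45

Keiko → UTC: 08:15–10:00, 10:15–10:30, 10:45–11:30, 12:00–13:30, 13:45–14:45.
Callum → UTC: 04:00–04:30, 04:45–06:30, 07:00–07:15, 08:15–09:45, 10:15–13:00.
Alice → UTC: 00:30–01:00, 02:00–05:00, 05:15–06:15, 07:45–10:00.
Keiko ∩ Callum: 08:15–09:45, 10:15–10:30, 10:45–11:30, 12:00–13:00.
Keiko ∩ Callum ∩ Alice: 08:15–09:45.
Windows ≥ 45 min: 08:15–09:45.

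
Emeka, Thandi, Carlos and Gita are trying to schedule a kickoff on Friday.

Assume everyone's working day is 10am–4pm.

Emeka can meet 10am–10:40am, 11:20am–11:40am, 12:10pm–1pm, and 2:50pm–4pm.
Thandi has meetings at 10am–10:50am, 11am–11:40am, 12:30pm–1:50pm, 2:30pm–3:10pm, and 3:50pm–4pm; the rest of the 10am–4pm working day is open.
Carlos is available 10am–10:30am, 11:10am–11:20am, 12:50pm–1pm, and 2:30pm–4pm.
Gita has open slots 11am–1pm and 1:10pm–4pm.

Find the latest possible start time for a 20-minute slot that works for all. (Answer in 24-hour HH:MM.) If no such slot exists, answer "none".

15:30

Thandi free within 10:00–16:00: 10:50–11:00, 11:40–12:30, 13:50–14:30, 15:10–15:50.
Emeka ∩ Thandi: 12:10–12:30, 15:10–15:50.
Emeka ∩ Thandi ∩ Carlos: 15:10–15:50.
Emeka ∩ Thandi ∩ Carlos ∩ Gita: 15:10–15:50.
Windows ≥ 20 min: 15:10–15:50.
Latest start in the last window 15:10–15:50 is 15:50 − 20 min = 15:30.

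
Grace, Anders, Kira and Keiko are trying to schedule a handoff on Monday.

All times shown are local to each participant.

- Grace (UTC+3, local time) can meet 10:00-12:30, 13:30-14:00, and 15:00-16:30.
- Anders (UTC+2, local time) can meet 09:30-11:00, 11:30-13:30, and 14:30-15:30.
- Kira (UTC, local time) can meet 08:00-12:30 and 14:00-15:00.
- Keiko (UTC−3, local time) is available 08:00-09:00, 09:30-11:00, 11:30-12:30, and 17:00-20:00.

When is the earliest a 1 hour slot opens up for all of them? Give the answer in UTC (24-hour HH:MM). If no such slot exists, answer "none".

none

Grace → UTC: 07:00–09:30, 10:30–11:00, 12:00–13:30.
Anders → UTC: 07:30–09:00, 09:30–11:30, 12:30–13:30.
Kira → UTC: 08:00–12:30, 14:00–15:00.
Keiko → UTC: 11:00–12:00, 12:30–14:00, 14:30–15:30, 20:00–23:00.
Grace ∩ Anders: 07:30–09:00, 10:30–11:00, 12:30–13:30.
Grace ∩ Anders ∩ Kira: 08:00–09:00, 10:30–11:00.
Grace ∩ Anders ∩ Kira ∩ Keiko: (none).
Windows ≥ 60 min: (none).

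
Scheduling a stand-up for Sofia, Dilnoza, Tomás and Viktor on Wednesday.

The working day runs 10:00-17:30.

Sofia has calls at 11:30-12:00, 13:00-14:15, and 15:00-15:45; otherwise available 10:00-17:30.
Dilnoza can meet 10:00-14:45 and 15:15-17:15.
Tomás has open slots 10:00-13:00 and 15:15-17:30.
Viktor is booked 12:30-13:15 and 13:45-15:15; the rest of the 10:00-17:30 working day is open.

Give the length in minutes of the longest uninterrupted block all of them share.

90 minutes

Sofia free within 10:00–17:30: 10:00–11:30, 12:00–13:00, 14:15–15:00, 15:45–17:30.
Viktor free within 10:00–17:30: 10:00–12:30, 13:15–13:45, 15:15–17:30.
Sofia ∩ Dilnoza: 10:00–11:30, 12:00–13:00, 14:15–14:45, 15:45–17:15.
Sofia ∩ Dilnoza ∩ Tomás: 10:00–11:30, 12:00–13:00, 15:45–17:15.
Sofia ∩ Dilnoza ∩ Tomás ∩ Viktor: 10:00–11:30, 12:00–12:30, 15:45–17:15.
Common window lengths: 90, 30, 90 min; longest is 90.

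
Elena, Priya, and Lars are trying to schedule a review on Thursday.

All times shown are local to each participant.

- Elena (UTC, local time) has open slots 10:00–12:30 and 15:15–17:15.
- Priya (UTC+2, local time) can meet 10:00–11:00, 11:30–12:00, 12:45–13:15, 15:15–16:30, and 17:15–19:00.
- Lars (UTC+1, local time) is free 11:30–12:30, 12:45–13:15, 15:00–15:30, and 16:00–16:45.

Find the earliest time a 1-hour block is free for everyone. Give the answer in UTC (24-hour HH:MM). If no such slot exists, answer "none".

none

Elena → UTC: 10:00–12:30, 15:15–17:15.
Priya → UTC: 08:00–09:00, 09:30–10:00, 10:45–11:15, 13:15–14:30, 15:15–17:00.
Lars → UTC: 10:30–11:30, 11:45–12:15, 14:00–14:30, 15:00–15:45.
Elena ∩ Priya: 10:45–11:15, 15:15–17:00.
Elena ∩ Priya ∩ Lars: 10:45–11:15, 15:15–15:45.
Windows ≥ 60 min: (none).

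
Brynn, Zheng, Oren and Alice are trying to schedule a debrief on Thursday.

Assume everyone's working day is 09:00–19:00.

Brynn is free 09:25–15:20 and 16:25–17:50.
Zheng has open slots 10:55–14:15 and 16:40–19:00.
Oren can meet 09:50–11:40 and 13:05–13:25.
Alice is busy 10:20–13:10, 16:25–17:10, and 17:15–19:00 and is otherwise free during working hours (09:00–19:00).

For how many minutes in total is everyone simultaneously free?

Alice free within 09:00–19:00: 09:00–10:20, 13:10–16:25, 17:10–17:15.
Brynn ∩ Zheng: 10:55–14:15, 16:40–17:50.
Brynn ∩ Zheng ∩ Oren: 10:55–11:40, 13:05–13:25.
Brynn ∩ Zheng ∩ Oren ∩ Alice: 13:10–13:25.
Total common minutes: 15.

15 minutes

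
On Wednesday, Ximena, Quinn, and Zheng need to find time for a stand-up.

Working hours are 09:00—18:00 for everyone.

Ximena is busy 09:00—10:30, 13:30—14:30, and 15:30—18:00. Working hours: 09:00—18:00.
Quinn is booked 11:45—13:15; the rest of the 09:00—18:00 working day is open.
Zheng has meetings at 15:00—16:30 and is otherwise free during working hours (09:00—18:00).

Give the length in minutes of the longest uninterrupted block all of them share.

75 minutes

Ximena free within 09:00–18:00: 10:30–13:30, 14:30–15:30.
Quinn free within 09:00–18:00: 09:00–11:45, 13:15–18:00.
Zheng free within 09:00–18:00: 09:00–15:00, 16:30–18:00.
Ximena ∩ Quinn: 10:30–11:45, 13:15–13:30, 14:30–15:30.
Ximena ∩ Quinn ∩ Zheng: 10:30–11:45, 13:15–13:30, 14:30–15:00.
Common window lengths: 75, 15, 30 min; longest is 75.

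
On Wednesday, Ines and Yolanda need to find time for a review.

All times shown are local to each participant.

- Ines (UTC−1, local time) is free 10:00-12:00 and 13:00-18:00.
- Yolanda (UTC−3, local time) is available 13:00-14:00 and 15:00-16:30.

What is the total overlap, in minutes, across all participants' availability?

Ines → UTC: 11:00–13:00, 14:00–19:00.
Yolanda → UTC: 16:00–17:00, 18:00–19:30.
Ines ∩ Yolanda: 16:00–17:00, 18:00–19:00.
Total common minutes: 60 + 60 = 120.

120 minutes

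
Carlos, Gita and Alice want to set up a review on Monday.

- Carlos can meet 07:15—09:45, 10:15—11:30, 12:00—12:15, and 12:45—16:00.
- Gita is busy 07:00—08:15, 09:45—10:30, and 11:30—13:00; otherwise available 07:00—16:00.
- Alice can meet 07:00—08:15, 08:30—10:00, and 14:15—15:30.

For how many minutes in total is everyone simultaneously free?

Gita free within 07:00–16:00: 08:15–09:45, 10:30–11:30, 13:00–16:00.
Carlos ∩ Gita: 08:15–09:45, 10:30–11:30, 13:00–16:00.
Carlos ∩ Gita ∩ Alice: 08:30–09:45, 14:15–15:30.
Total common minutes: 75 + 75 = 150.

150 minutes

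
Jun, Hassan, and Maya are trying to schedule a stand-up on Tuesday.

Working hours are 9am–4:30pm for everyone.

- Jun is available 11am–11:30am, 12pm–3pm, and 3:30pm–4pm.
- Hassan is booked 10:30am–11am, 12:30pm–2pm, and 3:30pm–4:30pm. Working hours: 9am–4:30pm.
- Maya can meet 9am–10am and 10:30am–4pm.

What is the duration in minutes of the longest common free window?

Hassan free within 09:00–16:30: 09:00–10:30, 11:00–12:30, 14:00–15:30.
Jun ∩ Hassan: 11:00–11:30, 12:00–12:30, 14:00–15:00.
Jun ∩ Hassan ∩ Maya: 11:00–11:30, 12:00–12:30, 14:00–15:00.
Common window lengths: 30, 30, 60 min; longest is 60.

60 minutes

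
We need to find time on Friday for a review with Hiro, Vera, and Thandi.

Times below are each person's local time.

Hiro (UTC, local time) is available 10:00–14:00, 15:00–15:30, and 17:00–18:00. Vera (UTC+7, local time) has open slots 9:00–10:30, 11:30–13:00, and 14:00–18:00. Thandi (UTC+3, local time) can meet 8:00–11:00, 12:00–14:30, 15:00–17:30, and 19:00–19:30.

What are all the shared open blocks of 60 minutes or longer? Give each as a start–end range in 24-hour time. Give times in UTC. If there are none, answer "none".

Hiro → UTC: 10:00–14:00, 15:00–15:30, 17:00–18:00.
Vera → UTC: 02:00–03:30, 04:30–06:00, 07:00–11:00.
Thandi → UTC: 05:00–08:00, 09:00–11:30, 12:00–14:30, 16:00–16:30.
Hiro ∩ Vera: 10:00–11:00.
Hiro ∩ Vera ∩ Thandi: 10:00–11:00.
Windows ≥ 60 min: 10:00–11:00.

10:00–11:00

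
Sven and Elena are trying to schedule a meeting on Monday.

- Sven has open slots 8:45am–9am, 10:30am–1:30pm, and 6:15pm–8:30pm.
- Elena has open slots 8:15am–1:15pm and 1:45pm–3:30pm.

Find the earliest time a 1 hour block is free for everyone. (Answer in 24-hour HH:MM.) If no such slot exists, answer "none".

10:30

Sven ∩ Elena: 08:45–09:00, 10:30–13:15.
Windows ≥ 60 min: 10:30–13:15.
Earliest such window starts at 10:30.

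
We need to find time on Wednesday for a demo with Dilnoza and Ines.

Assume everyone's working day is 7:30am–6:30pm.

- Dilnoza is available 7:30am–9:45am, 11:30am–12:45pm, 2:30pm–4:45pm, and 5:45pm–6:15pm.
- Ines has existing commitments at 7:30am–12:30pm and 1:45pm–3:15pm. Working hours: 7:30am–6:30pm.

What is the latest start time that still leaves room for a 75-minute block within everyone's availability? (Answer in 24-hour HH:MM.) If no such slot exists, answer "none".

Ines free within 07:30–18:30: 12:30–13:45, 15:15–18:30.
Dilnoza ∩ Ines: 12:30–12:45, 15:15–16:45, 17:45–18:15.
Windows ≥ 75 min: 15:15–16:45.
Latest start in the last window 15:15–16:45 is 16:45 − 75 min = 15:30.

15:30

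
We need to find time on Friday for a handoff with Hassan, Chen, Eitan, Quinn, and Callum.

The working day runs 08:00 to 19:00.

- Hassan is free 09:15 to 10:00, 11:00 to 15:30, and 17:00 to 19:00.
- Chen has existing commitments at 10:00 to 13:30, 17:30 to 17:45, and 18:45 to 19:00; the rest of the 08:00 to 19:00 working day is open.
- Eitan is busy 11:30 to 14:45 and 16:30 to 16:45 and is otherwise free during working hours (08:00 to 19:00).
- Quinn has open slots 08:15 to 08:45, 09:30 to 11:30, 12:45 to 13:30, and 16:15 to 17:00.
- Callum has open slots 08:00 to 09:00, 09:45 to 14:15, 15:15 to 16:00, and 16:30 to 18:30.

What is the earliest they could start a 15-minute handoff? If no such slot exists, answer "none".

Chen free within 08:00–19:00: 08:00–10:00, 13:30–17:30, 17:45–18:45.
Eitan free within 08:00–19:00: 08:00–11:30, 14:45–16:30, 16:45–19:00.
Hassan ∩ Chen: 09:15–10:00, 13:30–15:30, 17:00–17:30, 17:45–18:45.
Hassan ∩ Chen ∩ Eitan: 09:15–10:00, 14:45–15:30, 17:00–17:30, 17:45–18:45.
Hassan ∩ Chen ∩ Eitan ∩ Quinn: 09:30–10:00.
Hassan ∩ Chen ∩ Eitan ∩ Quinn ∩ Callum: 09:45–10:00.
Windows ≥ 15 min: 09:45–10:00.
Earliest such window starts at 09:45.

09:45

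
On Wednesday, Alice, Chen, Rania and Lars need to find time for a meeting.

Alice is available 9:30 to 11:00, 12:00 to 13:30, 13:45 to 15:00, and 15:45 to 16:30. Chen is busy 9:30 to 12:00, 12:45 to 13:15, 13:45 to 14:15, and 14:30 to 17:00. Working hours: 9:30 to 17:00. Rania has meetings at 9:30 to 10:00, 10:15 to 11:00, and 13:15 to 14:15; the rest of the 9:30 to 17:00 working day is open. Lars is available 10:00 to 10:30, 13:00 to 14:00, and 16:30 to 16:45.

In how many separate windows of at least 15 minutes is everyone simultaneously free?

Chen free within 09:30–17:00: 12:00–12:45, 13:15–13:45, 14:15–14:30.
Rania free within 09:30–17:00: 10:00–10:15, 11:00–13:15, 14:15–17:00.
Alice ∩ Chen: 12:00–12:45, 13:15–13:30, 14:15–14:30.
Alice ∩ Chen ∩ Rania: 12:00–12:45, 14:15–14:30.
Alice ∩ Chen ∩ Rania ∩ Lars: (none).
Windows ≥ 15 min: (none).
That's 0 windows.

0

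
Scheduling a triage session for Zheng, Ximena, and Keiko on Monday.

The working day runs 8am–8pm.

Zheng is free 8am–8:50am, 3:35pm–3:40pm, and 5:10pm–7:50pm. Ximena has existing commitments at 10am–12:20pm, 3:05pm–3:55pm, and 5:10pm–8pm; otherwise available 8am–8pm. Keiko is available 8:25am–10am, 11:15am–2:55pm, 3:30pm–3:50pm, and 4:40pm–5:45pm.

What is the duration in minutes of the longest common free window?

Ximena free within 08:00–20:00: 08:00–10:00, 12:20–15:05, 15:55–17:10.
Zheng ∩ Ximena: 08:00–08:50.
Zheng ∩ Ximena ∩ Keiko: 08:25–08:50.
Single common window of 25 minutes.

25 minutes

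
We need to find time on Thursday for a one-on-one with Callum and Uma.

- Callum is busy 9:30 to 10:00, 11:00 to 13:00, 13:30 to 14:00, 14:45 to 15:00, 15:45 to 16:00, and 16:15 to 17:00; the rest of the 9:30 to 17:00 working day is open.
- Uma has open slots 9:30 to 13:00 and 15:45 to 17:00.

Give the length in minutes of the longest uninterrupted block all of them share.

Callum free within 09:30–17:00: 10:00–11:00, 13:00–13:30, 14:00–14:45, 15:00–15:45, 16:00–16:15.
Callum ∩ Uma: 10:00–11:00, 16:00–16:15.
Common window lengths: 60, 15 min; longest is 60.

60 minutes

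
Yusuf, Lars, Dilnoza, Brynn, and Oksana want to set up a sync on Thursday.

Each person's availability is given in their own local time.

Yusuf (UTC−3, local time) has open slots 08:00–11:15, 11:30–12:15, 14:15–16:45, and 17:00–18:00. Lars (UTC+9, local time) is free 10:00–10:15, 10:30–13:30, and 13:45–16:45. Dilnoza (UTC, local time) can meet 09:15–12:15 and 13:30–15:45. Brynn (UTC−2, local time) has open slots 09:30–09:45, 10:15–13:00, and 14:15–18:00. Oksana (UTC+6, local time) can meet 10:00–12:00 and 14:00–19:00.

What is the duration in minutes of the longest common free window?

Yusuf → UTC: 11:00–14:15, 14:30–15:15, 17:15–19:45, 20:00–21:00.
Lars → UTC: 01:00–01:15, 01:30–04:30, 04:45–07:45.
Dilnoza → UTC: 09:15–12:15, 13:30–15:45.
Brynn → UTC: 11:30–11:45, 12:15–15:00, 16:15–20:00.
Oksana → UTC: 04:00–06:00, 08:00–13:00.
Yusuf ∩ Lars: (none).
Yusuf ∩ Lars ∩ Dilnoza: (none).
Yusuf ∩ Lars ∩ Dilnoza ∩ Brynn: (none).
Yusuf ∩ Lars ∩ Dilnoza ∩ Brynn ∩ Oksana: (none).
No common window.

0 minutes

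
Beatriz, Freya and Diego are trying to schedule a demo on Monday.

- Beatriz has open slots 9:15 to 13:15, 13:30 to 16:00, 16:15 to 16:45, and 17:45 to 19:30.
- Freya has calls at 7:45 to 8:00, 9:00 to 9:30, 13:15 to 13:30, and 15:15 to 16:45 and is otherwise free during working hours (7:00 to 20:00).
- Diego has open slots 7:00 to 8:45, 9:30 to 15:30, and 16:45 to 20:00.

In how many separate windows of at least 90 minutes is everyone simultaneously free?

Freya free within 07:00–20:00: 07:00–07:45, 08:00–09:00, 09:30–13:15, 13:30–15:15, 16:45–20:00.
Beatriz ∩ Freya: 09:30–13:15, 13:30–15:15, 17:45–19:30.
Beatriz ∩ Freya ∩ Diego: 09:30–13:15, 13:30–15:15, 17:45–19:30.
Windows ≥ 90 min: 09:30–13:15, 13:30–15:15, 17:45–19:30.
That's 3 windows.

3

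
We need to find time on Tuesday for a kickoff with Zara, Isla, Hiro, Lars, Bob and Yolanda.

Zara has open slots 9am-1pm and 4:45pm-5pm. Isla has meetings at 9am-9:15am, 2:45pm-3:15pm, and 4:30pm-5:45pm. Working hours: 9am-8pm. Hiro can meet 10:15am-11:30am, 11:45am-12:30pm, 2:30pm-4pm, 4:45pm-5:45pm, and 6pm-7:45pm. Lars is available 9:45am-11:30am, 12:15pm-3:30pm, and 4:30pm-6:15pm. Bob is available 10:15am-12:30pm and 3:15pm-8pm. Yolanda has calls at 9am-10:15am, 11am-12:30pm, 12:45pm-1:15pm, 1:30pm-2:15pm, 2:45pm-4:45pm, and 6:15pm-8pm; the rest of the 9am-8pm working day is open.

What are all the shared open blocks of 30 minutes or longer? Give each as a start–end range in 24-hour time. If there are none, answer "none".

Isla free within 09:00–20:00: 09:15–14:45, 15:15–16:30, 17:45–20:00.
Yolanda free within 09:00–20:00: 10:15–11:00, 12:30–12:45, 13:15–13:30, 14:15–14:45, 16:45–18:15.
Zara ∩ Isla: 09:15–13:00.
Zara ∩ Isla ∩ Hiro: 10:15–11:30, 11:45–12:30.
Zara ∩ Isla ∩ Hiro ∩ Lars: 10:15–11:30, 12:15–12:30.
Zara ∩ Isla ∩ Hiro ∩ Lars ∩ Bob: 10:15–11:30, 12:15–12:30.
Zara ∩ Isla ∩ Hiro ∩ Lars ∩ Bob ∩ Yolanda: 10:15–11:00.
Windows ≥ 30 min: 10:15–11:00.

10:15–11:00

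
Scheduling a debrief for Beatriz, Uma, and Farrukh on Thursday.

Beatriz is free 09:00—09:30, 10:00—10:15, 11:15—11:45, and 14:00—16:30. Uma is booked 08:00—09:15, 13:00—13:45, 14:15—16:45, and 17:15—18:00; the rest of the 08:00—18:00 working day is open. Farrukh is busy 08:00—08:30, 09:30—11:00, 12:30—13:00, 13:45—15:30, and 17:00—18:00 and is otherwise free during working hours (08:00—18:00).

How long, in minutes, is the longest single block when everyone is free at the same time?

30 minutes

Uma free within 08:00–18:00: 09:15–13:00, 13:45–14:15, 16:45–17:15.
Farrukh free within 08:00–18:00: 08:30–09:30, 11:00–12:30, 13:00–13:45, 15:30–17:00.
Beatriz ∩ Uma: 09:15–09:30, 10:00–10:15, 11:15–11:45, 14:00–14:15.
Beatriz ∩ Uma ∩ Farrukh: 09:15–09:30, 11:15–11:45.
Common window lengths: 15, 30 min; longest is 30.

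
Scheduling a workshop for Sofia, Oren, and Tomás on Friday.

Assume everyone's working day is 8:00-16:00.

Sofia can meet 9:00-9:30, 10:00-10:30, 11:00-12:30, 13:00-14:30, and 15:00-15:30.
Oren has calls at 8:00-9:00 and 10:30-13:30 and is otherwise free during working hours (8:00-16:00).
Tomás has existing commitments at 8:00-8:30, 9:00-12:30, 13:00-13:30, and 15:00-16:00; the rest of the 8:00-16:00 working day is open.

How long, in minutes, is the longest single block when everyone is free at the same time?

Oren free within 08:00–16:00: 09:00–10:30, 13:30–16:00.
Tomás free within 08:00–16:00: 08:30–09:00, 12:30–13:00, 13:30–15:00.
Sofia ∩ Oren: 09:00–09:30, 10:00–10:30, 13:30–14:30, 15:00–15:30.
Sofia ∩ Oren ∩ Tomás: 13:30–14:30.
Single common window of 60 minutes.

60 minutes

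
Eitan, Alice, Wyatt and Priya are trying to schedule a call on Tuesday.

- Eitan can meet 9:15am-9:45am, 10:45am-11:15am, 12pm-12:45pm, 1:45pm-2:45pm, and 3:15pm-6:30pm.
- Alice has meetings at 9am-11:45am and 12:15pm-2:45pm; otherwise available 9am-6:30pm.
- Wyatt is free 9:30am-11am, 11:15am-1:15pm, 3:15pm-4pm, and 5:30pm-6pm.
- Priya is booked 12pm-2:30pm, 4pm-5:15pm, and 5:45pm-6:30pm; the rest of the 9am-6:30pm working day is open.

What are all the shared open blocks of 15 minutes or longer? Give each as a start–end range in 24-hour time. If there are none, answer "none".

Alice free within 09:00–18:30: 11:45–12:15, 14:45–18:30.
Priya free within 09:00–18:30: 09:00–12:00, 14:30–16:00, 17:15–17:45.
Eitan ∩ Alice: 12:00–12:15, 15:15–18:30.
Eitan ∩ Alice ∩ Wyatt: 12:00–12:15, 15:15–16:00, 17:30–18:00.
Eitan ∩ Alice ∩ Wyatt ∩ Priya: 15:15–16:00, 17:30–17:45.
Windows ≥ 15 min: 15:15–16:00, 17:30–17:45.

15:15–16:00, 17:30–17:45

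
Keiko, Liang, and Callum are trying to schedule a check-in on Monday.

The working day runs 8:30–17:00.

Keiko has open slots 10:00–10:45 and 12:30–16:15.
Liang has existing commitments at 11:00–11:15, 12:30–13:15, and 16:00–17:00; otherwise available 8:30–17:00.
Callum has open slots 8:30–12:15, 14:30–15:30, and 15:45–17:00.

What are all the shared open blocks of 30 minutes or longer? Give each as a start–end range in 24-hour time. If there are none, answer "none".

Liang free within 08:30–17:00: 08:30–11:00, 11:15–12:30, 13:15–16:00.
Keiko ∩ Liang: 10:00–10:45, 13:15–16:00.
Keiko ∩ Liang ∩ Callum: 10:00–10:45, 14:30–15:30, 15:45–16:00.
Windows ≥ 30 min: 10:00–10:45, 14:30–15:30.

10:00–10:45, 14:30–15:30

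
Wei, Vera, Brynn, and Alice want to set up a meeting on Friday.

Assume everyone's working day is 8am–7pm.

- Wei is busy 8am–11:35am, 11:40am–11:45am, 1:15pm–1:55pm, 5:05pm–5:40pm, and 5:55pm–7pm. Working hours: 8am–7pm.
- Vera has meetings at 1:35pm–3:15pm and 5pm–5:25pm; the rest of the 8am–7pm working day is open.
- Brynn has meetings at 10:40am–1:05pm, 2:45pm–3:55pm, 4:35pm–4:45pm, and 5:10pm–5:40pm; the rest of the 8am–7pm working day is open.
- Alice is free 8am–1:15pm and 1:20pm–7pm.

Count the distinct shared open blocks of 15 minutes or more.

3

Wei free within 08:00–19:00: 11:35–11:40, 11:45–13:15, 13:55–17:05, 17:40–17:55.
Vera free within 08:00–19:00: 08:00–13:35, 15:15–17:00, 17:25–19:00.
Brynn free within 08:00–19:00: 08:00–10:40, 13:05–14:45, 15:55–16:35, 16:45–17:10, 17:40–19:00.
Wei ∩ Vera: 11:35–11:40, 11:45–13:15, 15:15–17:00, 17:40–17:55.
Wei ∩ Vera ∩ Brynn: 13:05–13:15, 15:55–16:35, 16:45–17:00, 17:40–17:55.
Wei ∩ Vera ∩ Brynn ∩ Alice: 13:05–13:15, 15:55–16:35, 16:45–17:00, 17:40–17:55.
Windows ≥ 15 min: 15:55–16:35, 16:45–17:00, 17:40–17:55.
That's 3 windows.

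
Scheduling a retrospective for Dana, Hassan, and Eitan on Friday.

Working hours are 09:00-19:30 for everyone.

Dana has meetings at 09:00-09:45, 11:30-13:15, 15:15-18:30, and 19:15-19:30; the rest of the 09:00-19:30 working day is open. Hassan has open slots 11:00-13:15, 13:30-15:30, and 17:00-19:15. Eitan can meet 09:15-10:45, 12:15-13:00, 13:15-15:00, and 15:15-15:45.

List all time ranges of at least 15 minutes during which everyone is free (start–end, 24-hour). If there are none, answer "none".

Dana free within 09:00–19:30: 09:45–11:30, 13:15–15:15, 18:30–19:15.
Dana ∩ Hassan: 11:00–11:30, 13:30–15:15, 18:30–19:15.
Dana ∩ Hassan ∩ Eitan: 13:30–15:00.
Windows ≥ 15 min: 13:30–15:00.

13:30–15:00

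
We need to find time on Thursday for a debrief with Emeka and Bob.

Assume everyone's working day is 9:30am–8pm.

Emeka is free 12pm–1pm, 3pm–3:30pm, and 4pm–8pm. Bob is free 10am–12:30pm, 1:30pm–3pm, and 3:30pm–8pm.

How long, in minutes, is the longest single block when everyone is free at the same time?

240 minutes

Emeka ∩ Bob: 12:00–12:30, 16:00–20:00.
Common window lengths: 30, 240 min; longest is 240.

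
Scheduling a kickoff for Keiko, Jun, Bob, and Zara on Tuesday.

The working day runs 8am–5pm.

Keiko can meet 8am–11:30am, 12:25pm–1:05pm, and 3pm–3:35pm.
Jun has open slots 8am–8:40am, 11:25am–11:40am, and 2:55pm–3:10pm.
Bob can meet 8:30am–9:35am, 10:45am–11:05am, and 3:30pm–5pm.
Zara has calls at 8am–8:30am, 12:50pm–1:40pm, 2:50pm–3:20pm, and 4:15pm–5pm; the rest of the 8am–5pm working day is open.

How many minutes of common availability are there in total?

10 minutes

Zara free within 08:00–17:00: 08:30–12:50, 13:40–14:50, 15:20–16:15.
Keiko ∩ Jun: 08:00–08:40, 11:25–11:30, 15:00–15:10.
Keiko ∩ Jun ∩ Bob: 08:30–08:40.
Keiko ∩ Jun ∩ Bob ∩ Zara: 08:30–08:40.
Total common minutes: 10.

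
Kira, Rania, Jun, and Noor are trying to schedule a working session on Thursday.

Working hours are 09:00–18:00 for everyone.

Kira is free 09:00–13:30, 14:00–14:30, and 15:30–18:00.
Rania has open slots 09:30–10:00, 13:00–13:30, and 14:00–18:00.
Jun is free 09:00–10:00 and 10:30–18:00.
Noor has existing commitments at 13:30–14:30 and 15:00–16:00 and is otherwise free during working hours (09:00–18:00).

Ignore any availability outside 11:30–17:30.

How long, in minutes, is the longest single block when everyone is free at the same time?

90 minutes

Noor free within 09:00–18:00: 09:00–13:30, 14:30–15:00, 16:00–18:00.
Kira ∩ Rania: 09:30–10:00, 13:00–13:30, 14:00–14:30, 15:30–18:00.
Kira ∩ Rania ∩ Jun: 09:30–10:00, 13:00–13:30, 14:00–14:30, 15:30–18:00.
Kira ∩ Rania ∩ Jun ∩ Noor: 09:30–10:00, 13:00–13:30, 16:00–18:00.
Restricted to 11:30–17:30: 13:00–13:30, 16:00–17:30.
Common window lengths: 30, 90 min; longest is 90.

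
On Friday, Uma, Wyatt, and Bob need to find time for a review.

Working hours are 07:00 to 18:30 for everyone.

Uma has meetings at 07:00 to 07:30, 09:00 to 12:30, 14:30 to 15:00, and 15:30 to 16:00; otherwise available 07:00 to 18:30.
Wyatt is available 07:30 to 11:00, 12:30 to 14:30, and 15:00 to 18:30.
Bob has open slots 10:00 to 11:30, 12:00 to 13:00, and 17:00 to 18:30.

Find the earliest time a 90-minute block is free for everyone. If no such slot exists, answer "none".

Uma free within 07:00–18:30: 07:30–09:00, 12:30–14:30, 15:00–15:30, 16:00–18:30.
Uma ∩ Wyatt: 07:30–09:00, 12:30–14:30, 15:00–15:30, 16:00–18:30.
Uma ∩ Wyatt ∩ Bob: 12:30–13:00, 17:00–18:30.
Windows ≥ 90 min: 17:00–18:30.
Earliest such window starts at 17:00.

17:00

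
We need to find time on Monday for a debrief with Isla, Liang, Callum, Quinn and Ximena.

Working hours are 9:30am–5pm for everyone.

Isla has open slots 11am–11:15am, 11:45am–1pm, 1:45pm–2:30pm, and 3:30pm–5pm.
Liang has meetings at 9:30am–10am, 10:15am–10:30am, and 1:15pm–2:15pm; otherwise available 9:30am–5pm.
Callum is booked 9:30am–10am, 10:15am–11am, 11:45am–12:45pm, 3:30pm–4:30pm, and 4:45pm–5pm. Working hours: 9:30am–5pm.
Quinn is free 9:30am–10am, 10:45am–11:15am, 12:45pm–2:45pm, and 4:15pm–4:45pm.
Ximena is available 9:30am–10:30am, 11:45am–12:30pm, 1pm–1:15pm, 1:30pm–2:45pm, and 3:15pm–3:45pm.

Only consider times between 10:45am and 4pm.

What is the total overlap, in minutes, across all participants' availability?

15 minutes

Liang free within 09:30–17:00: 10:00–10:15, 10:30–13:15, 14:15–17:00.
Callum free within 09:30–17:00: 10:00–10:15, 11:00–11:45, 12:45–15:30, 16:30–16:45.
Isla ∩ Liang: 11:00–11:15, 11:45–13:00, 14:15–14:30, 15:30–17:00.
Isla ∩ Liang ∩ Callum: 11:00–11:15, 12:45–13:00, 14:15–14:30, 16:30–16:45.
Isla ∩ Liang ∩ Callum ∩ Quinn: 11:00–11:15, 12:45–13:00, 14:15–14:30, 16:30–16:45.
Isla ∩ Liang ∩ Callum ∩ Quinn ∩ Ximena: 14:15–14:30.
Restricted to 10:45–16:00: 14:15–14:30.
Total common minutes: 15.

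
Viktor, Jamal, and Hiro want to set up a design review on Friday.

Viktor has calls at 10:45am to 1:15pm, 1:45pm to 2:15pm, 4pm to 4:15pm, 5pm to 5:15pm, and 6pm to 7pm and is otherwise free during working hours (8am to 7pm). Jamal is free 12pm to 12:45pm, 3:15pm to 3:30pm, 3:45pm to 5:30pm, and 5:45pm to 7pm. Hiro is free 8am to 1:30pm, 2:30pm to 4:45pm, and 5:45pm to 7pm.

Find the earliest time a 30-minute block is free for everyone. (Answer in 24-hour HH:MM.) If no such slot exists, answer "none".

16:15

Viktor free within 08:00–19:00: 08:00–10:45, 13:15–13:45, 14:15–16:00, 16:15–17:00, 17:15–18:00.
Viktor ∩ Jamal: 15:15–15:30, 15:45–16:00, 16:15–17:00, 17:15–17:30, 17:45–18:00.
Viktor ∩ Jamal ∩ Hiro: 15:15–15:30, 15:45–16:00, 16:15–16:45, 17:45–18:00.
Windows ≥ 30 min: 16:15–16:45.
Earliest such window starts at 16:15.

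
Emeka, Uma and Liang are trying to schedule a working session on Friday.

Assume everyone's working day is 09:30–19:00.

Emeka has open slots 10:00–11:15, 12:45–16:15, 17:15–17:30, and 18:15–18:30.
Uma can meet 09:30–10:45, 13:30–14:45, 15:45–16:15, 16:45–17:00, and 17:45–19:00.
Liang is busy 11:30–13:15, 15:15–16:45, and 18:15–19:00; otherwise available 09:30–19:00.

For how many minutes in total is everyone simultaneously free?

120 minutes

Liang free within 09:30–19:00: 09:30–11:30, 13:15–15:15, 16:45–18:15.
Emeka ∩ Uma: 10:00–10:45, 13:30–14:45, 15:45–16:15, 18:15–18:30.
Emeka ∩ Uma ∩ Liang: 10:00–10:45, 13:30–14:45.
Total common minutes: 45 + 75 = 120.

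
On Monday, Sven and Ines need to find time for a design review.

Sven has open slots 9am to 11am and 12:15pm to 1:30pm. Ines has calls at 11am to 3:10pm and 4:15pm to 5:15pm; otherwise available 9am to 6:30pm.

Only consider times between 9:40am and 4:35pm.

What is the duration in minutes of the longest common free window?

Ines free within 09:00–18:30: 09:00–11:00, 15:10–16:15, 17:15–18:30.
Sven ∩ Ines: 09:00–11:00.
Restricted to 09:40–16:35: 09:40–11:00.
Single common window of 80 minutes.

80 minutes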